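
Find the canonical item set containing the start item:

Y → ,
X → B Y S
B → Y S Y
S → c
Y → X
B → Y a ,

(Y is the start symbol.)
First, augment the grammar with Y' → Y
I₀ = CLOSURE({ [Y' → . Y] }):
  [Y' → . Y] has the dot before Y: add [Y → . ,], [Y → . X]
  [Y → . X] has the dot before X: add [X → . B Y S]
  [X → . B Y S] has the dot before B: add [B → . Y S Y], [B → . Y a ,]
No further items can be added.

I₀ = { [B → . Y S Y], [B → . Y a ,], [X → . B Y S], [Y → . ,], [Y → . X], [Y' → . Y] }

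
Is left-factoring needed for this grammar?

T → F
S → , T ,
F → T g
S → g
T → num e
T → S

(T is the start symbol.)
No, left-factoring is not needed

Left-factoring is needed when two productions for the same non-terminal
share a common prefix on the right-hand side.

Productions for T:
  T → F
  T → num e
  T → S
Productions for S:
  S → , T ,
  S → g

No common prefixes found.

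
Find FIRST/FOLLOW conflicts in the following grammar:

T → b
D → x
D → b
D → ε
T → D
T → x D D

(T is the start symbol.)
A FIRST/FOLLOW conflict occurs when a non-terminal N has a nullable alternative N → β (β ⇒* ε) and another alternative N → α with FIRST(α) ∩ FOLLOW(N) ≠ ∅: on such a lookahead the parser cannot decide between expanding α and letting N vanish via β.

Nullable non-terminals: D, T.
FIRST sets used below: FIRST(D) = { 'b', 'x', ε }

D: nullable alternative(s) D → ε; FOLLOW(D) = { $, 'b', 'x' }
  D → x: FIRST \ {ε} = { 'x' } — overlaps FOLLOW(D) on { 'x' }: CONFLICT
  D → b: FIRST \ {ε} = { 'b' } — overlaps FOLLOW(D) on { 'b' }: CONFLICT
  D → ε: FIRST \ {ε} = { } — this is the only nullable alternative, skip

T: nullable alternative(s) T → D; FOLLOW(T) = { $ }
  T → b: FIRST \ {ε} = { 'b' } — disjoint from FOLLOW(T)
  T → D: FIRST \ {ε} = { 'b', 'x' } — this is the only nullable alternative, skip
  T → x D D: FIRST \ {ε} = { 'x' } — disjoint from FOLLOW(T)

So the grammar has 2 FIRST/FOLLOW conflicts (marked CONFLICT above).

Answer: Yes. D → x with FOLLOW(D) on { 'x' }; D → b with FOLLOW(D) on { 'b' }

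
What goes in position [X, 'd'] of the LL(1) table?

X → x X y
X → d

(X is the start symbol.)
To find M[X, 'd'], we find productions for X where 'd' is in the predict set (PREDICT(N → α) = (FIRST(α) \ {ε}) ∪ (FOLLOW(N) if α ⇒* ε)).

X → x X y: PREDICT = { 'x' }
X → d: PREDICT = { 'd' }
  'd' is in predict set, so this production goes in M[X, 'd']

M[X, 'd'] = X → d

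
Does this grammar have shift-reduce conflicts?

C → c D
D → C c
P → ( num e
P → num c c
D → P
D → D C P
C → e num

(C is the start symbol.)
Augment with C' → C and build the canonical LR(0) collection (I0 = CLOSURE({[C' → . C]}), then GOTO on every symbol after a dot until no new states appear). It has 17 states:
  I0: { [C → . c D], [C → . e num], [C' → . C] }  — shift
  I1: { [C' → C .] }  — accept
  I2: { [C → . c D], [C → . e num], [C → c . D], [D → . C c], [D → . D C P], [D → . P], [P → . ( num e], [P → . num c c] }  — shift
  I3: { [C → e . num] }  — shift
  I4: { [C → e num .] }  — reduce
  I5: { [P → ( . num e] }  — shift
  I6: { [D → C . c] }  — shift
  I7: { [C → . c D], [C → . e num], [C → c D .], [D → D . C P] }  — shift, reduce
  I8: { [D → P .] }  — reduce
  I9: { [P → num . c c] }  — shift
  I10: { [P → num c . c] }  — shift
  I11: { [P → num c c .] }  — reduce
  I12: { [D → D C . P], [P → . ( num e], [P → . num c c] }  — shift
  I13: { [D → D C P .] }  — reduce
  I14: { [D → C c .] }  — reduce
  I15: { [P → ( num . e] }  — shift
  I16: { [P → ( num e .] }  — reduce

I7 contains reduce item [C → c D .] and shift items [C → . c D], [C → . e num] — shift-reduce conflict.

Answer: Yes — I7: [C → c D .] vs [C → . c D]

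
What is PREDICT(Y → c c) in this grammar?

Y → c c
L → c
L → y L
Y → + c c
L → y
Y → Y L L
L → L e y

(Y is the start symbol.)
{ 'c' }

PREDICT(Y → c c) = (FIRST(RHS) \ {ε}) ∪ (FOLLOW(Y) if ε ∈ FIRST(RHS), i.e. RHS ⇒* ε)
FIRST(c c) = { 'c' }
ε ∉ FIRST(c c), so FOLLOW(Y) is not added.
PREDICT(Y → c c) = { 'c' }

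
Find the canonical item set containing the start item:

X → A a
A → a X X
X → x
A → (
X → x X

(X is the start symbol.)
{ [A → . (], [A → . a X X], [X → . A a], [X → . x X], [X → . x], [X' → . X] }

First, augment the grammar with X' → X
I₀ = CLOSURE({ [X' → . X] }):
  [X' → . X] has the dot before X: add [X → . A a], [X → . x], [X → . x X]
  [X → . A a] has the dot before A: add [A → . a X X], [A → . (]
No further items can be added.

I₀ = { [A → . (], [A → . a X X], [X → . A a], [X → . x X], [X → . x], [X' → . X] }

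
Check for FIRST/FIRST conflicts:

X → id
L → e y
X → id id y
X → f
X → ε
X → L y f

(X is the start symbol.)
Yes. X → id / X → id id y on { 'id' }

A FIRST/FIRST conflict occurs when two productions N → α and N → β for the same non-terminal have FIRST(α) ∩ FIRST(β) ≠ ∅ (with ε ∈ FIRST of a nullable right-hand side, so two nullable alternatives also conflict).

FIRST sets of the non-terminals at (or reachable through a nullable prefix from) the front of some alternative:
  FIRST(L) = { 'e' }

Productions for X:
  X → id: FIRST = { 'id' }
  X → id id y: FIRST = { 'id' }
  X → f: FIRST = { 'f' }
  X → ε: FIRST = { ε }
  X → L y f: FIRST = { 'e' }
L has only one production, so no FIRST/FIRST conflict is possible there.

Conflict for X: X → id and X → id id y
  Overlap: { 'id' }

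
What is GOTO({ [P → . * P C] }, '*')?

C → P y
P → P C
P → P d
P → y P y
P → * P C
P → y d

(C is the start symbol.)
GOTO(I, '*') = CLOSURE({ [A → αX.β] : [A → α.Xβ] ∈ I, X = '*' })

Items with dot before '*', with the dot advanced:
  [P → . * P C] → [P → * . P C]
Closure of the advanced items:
  [P → * . P C] has the dot before P: add [P → . P C], [P → . P d], [P → . y P y], [P → . * P C], [P → . y d]

GOTO = { [P → * . P C], [P → . * P C], [P → . P C], [P → . P d], [P → . y P y], [P → . y d] }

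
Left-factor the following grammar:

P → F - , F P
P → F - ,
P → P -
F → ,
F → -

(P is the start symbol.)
Left-factoring transforms A → αβ₁ | αβ₂ into A → αA' and A' → β₁ | β₂
(α is the longest common prefix among the alternatives). Repeat until
no nonterminal has two alternatives with a common prefix.

Round 1: P has alternatives sharing prefix 'F - ,'. Introduce P': P → F - , P'
  Add: P' → F P
  Add: P' → ε

No remaining common prefixes — done.

Resulting grammar:
P → F - , P'
P' → F P
P' → ε
P → P -
F → ,
F → -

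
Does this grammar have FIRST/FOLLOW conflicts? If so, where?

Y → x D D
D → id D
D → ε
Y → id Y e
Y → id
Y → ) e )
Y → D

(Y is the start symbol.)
A FIRST/FOLLOW conflict occurs when a non-terminal N has a nullable alternative N → β (β ⇒* ε) and another alternative N → α with FIRST(α) ∩ FOLLOW(N) ≠ ∅: on such a lookahead the parser cannot decide between expanding α and letting N vanish via β.

Nullable non-terminals: D, Y.
FIRST sets used below: FIRST(D) = { 'id', ε }

D: nullable alternative(s) D → ε; FOLLOW(D) = { $, 'e', 'id' }
  D → id D: FIRST \ {ε} = { 'id' } — overlaps FOLLOW(D) on { 'id' }: CONFLICT
  D → ε: FIRST \ {ε} = { } — this is the only nullable alternative, skip

Y: nullable alternative(s) Y → D; FOLLOW(Y) = { $, 'e' }
  Y → x D D: FIRST \ {ε} = { 'x' } — disjoint from FOLLOW(Y)
  Y → id Y e: FIRST \ {ε} = { 'id' } — disjoint from FOLLOW(Y)
  Y → id: FIRST \ {ε} = { 'id' } — disjoint from FOLLOW(Y)
  Y → ) e ): FIRST \ {ε} = { ')' } — disjoint from FOLLOW(Y)
  Y → D: FIRST \ {ε} = { 'id' } — this is the only nullable alternative, skip

So the grammar has 1 FIRST/FOLLOW conflict (marked CONFLICT above).

Answer: Yes. D → id D with FOLLOW(D) on { 'id' }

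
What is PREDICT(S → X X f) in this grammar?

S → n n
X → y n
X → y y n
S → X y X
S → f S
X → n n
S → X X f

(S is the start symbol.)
{ 'n', 'y' }

PREDICT(S → X X f) = (FIRST(RHS) \ {ε}) ∪ (FOLLOW(S) if ε ∈ FIRST(RHS), i.e. RHS ⇒* ε)
FIRST(X) = { 'n', 'y' }
FIRST(X X f) = { 'n', 'y' }
ε ∉ FIRST(X X f), so FOLLOW(S) is not added.
PREDICT(S → X X f) = { 'n', 'y' }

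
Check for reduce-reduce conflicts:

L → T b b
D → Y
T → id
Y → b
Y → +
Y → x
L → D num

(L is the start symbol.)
A reduce-reduce conflict occurs when an LR(0) state has two complete items [A → α .] and [B → β .] — both call for a reduction, and with no lookahead the parser cannot choose between them.

Augment with L' → L and build the canonical LR(0) collection (I0 = CLOSURE({[L' → . L]}), then GOTO on every symbol after a dot until no new states appear). It has 12 states:
  I0: { [D → . Y], [L → . D num], [L → . T b b], [L' → . L], [T → . id], [Y → . +], [Y → . b], [Y → . x] }  — shift
  I1: { [Y → + .] }  — reduce
  I2: { [L → D . num] }  — shift
  I3: { [L' → L .] }  — accept
  I4: { [L → T . b b] }  — shift
  I5: { [D → Y .] }  — reduce
  I6: { [Y → b .] }  — reduce
  I7: { [T → id .] }  — reduce
  I8: { [Y → x .] }  — reduce
  I9: { [L → T b . b] }  — shift
  I10: { [L → T b b .] }  — reduce
  I11: { [L → D num .] }  — reduce

No state contains more than one complete item.

Answer: No reduce-reduce conflicts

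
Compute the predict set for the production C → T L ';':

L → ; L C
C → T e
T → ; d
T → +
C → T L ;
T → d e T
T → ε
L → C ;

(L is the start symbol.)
PREDICT(C → T L ';') = (FIRST(RHS) \ {ε}) ∪ (FOLLOW(C) if ε ∈ FIRST(RHS), i.e. RHS ⇒* ε)
FIRST(T) = { '+', ';', 'd', ε }
FIRST(L) = { '+', ';', 'd', 'e' }
FIRST(T L ';') = { '+', ';', 'd', 'e' }
ε ∉ FIRST(T L ';'), so FOLLOW(C) is not added.
PREDICT(C → T L ';') = { '+', ';', 'd', 'e' }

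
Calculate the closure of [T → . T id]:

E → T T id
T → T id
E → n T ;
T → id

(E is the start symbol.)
Start with: [T → . T id]
  [T → . T id] has the dot before T: add [T → . id]
No further items can be added.

CLOSURE = { [T → . T id], [T → . id] }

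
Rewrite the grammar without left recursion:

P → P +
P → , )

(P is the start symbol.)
P is directly left-recursive. The standard transformation for
  A → A α₁ | ... | A α_m | β₁ | ... | β_n
is
  A  → β₁ A' | ... | β_n A'
  A' → α₁ A' | ... | α_m A' | ε

P → , ) becomes P → , ) P'
P → P + becomes P' → + P'
Add P' → ε

Resulting grammar:
P → , ) P'
P' → + P'
P' → ε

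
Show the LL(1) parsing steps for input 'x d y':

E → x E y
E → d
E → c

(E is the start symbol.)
LL(1) parsing maintains a stack (initially the start symbol over $) and the input. At each step: if the stack top is a terminal, match it against the current input token; if it is a non-terminal N, replace it with the RHS of M[N, lookahead] (the unique production whose predict set contains the lookahead).

Stack is shown with the top on the left.

Stack    Input    Action
------------------------
E $      x d y $  output E → x E y
x E y $  x d y $  match 'x'
E y $    d y $    output E → d
d y $    d y $    match 'd'
y $      y $      match 'y'
$        $        accept

The string is accepted.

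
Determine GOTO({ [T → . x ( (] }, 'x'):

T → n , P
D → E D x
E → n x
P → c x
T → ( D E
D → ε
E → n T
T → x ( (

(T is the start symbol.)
GOTO(I, 'x') = CLOSURE({ [A → αX.β] : [A → α.Xβ] ∈ I, X = 'x' })

Items with dot before 'x', with the dot advanced:
  [T → . x ( (] → [T → x . ( (]
Closure adds nothing (no advanced item has the dot before a non-terminal).

GOTO = { [T → x . ( (] }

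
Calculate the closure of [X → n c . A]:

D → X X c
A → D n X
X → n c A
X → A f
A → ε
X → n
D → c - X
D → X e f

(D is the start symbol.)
To compute CLOSURE, for each item [A → α.Bβ] where B is a non-terminal, add [B → .γ] for all productions B → γ; repeat for the newly added items until nothing changes.

Start with: [X → n c . A]
  [X → n c . A] has the dot before A: add [A → . D n X], [A → .]
  [A → . D n X] has the dot before D: add [D → . X X c], [D → . c - X], [D → . X e f]
  [D → . X X c] has the dot before X: add [X → . n c A], [X → . A f], [X → . n]
No further items can be added.

CLOSURE = { [A → . D n X], [A → .], [D → . X X c], [D → . X e f], [D → . c - X], [X → . A f], [X → . n c A], [X → . n], [X → n c . A] }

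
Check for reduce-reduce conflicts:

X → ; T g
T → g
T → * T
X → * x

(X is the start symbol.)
Augment with X' → X and build the canonical LR(0) collection (I0 = CLOSURE({[X' → . X]}), then GOTO on every symbol after a dot until no new states appear). It has 10 states:
  I0: { [X → . * x], [X → . ; T g], [X' → . X] }  — shift
  I1: { [X → * . x] }  — shift
  I2: { [T → . * T], [T → . g], [X → ; . T g] }  — shift
  I3: { [X' → X .] }  — accept
  I4: { [T → * . T], [T → . * T], [T → . g] }  — shift
  I5: { [X → ; T . g] }  — shift
  I6: { [T → g .] }  — reduce
  I7: { [X → ; T g .] }  — reduce
  I8: { [T → * T .] }  — reduce
  I9: { [X → * x .] }  — reduce

No state contains more than one complete item.

Answer: No reduce-reduce conflicts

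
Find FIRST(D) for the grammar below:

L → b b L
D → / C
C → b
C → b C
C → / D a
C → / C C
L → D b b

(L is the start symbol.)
From D → / C:
  - '/' is a terminal: add '/' and stop

Collecting: FIRST(D) = { '/' }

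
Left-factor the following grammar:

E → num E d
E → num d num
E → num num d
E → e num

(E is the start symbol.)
E → num E'
E' → E d
E' → d num
E' → num d
E → e num

Left-factoring transforms A → αβ₁ | αβ₂ into A → αA' and A' → β₁ | β₂
(α is the longest common prefix among the alternatives). Repeat until
no nonterminal has two alternatives with a common prefix.

Round 1: E has alternatives sharing prefix 'num'. Introduce E': E → num E'
  Add: E' → E d
  Add: E' → d num
  Add: E' → num d

No remaining common prefixes — done.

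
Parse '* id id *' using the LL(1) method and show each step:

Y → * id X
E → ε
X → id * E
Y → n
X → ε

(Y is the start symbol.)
Stack is shown with the top on the left.

Stack     Input        Action
-----------------------------
Y $       * id id * $  output Y → * id X
* id X $  * id id * $  match '*'
id X $    id id * $    match 'id'
X $       id * $       output X → id * E
id * E $  id * $       match 'id'
* E $     * $          match '*'
E $       $            output E → ε
$         $            accept

The string is accepted.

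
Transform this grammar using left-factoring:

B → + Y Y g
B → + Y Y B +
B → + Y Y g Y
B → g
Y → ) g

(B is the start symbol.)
Left-factoring transforms A → αβ₁ | αβ₂ into A → αA' and A' → β₁ | β₂
(α is the longest common prefix among the alternatives). Repeat until
no nonterminal has two alternatives with a common prefix.

Round 1: B has alternatives sharing prefix '+ Y Y'. Introduce B': B → + Y Y B'
  Add: B' → g
  Add: B' → B +
  Add: B' → g Y

Round 2: B' has alternatives sharing prefix 'g'. Introduce B'': B' → g B''
  Add: B'' → ε
  Add: B'' → Y

No remaining common prefixes — done.

Resulting grammar:
B → + Y Y B'
B' → g B''
B'' → ε
B'' → Y
B' → B +
B → g
Y → ) g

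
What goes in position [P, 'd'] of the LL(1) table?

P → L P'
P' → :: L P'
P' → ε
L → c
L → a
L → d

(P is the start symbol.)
P → L P'

To find M[P, 'd'], we find productions for P where 'd' is in the predict set (PREDICT(N → α) = (FIRST(α) \ {ε}) ∪ (FOLLOW(N) if α ⇒* ε)).

Relevant sets:
  FIRST(L) = { 'a', 'c', 'd' }

P → L P': PREDICT = { 'a', 'c', 'd' }
  'd' is in predict set, so this production goes in M[P, 'd']

M[P, 'd'] = P → L P'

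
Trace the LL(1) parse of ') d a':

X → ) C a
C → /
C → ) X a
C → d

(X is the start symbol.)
Stack is shown with the top on the left.

Stack    Input    Action
------------------------
X $      ) d a $  output X → ) C a
) C a $  ) d a $  match ')'
C a $    d a $    output C → d
d a $    d a $    match 'd'
a $      a $      match 'a'
$        $        accept

The string is accepted.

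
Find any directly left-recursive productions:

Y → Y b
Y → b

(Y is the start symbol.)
Direct left recursion occurs when N → N α for some non-terminal N (the right-hand side begins with the left-hand side itself).

Y → Y b: LEFT RECURSIVE (starts with Y)
Y → b: starts with b

The grammar has direct left recursion on: Y.

Answer: Yes, Y is left-recursive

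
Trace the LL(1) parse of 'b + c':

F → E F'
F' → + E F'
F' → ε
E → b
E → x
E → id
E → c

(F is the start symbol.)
LL(1) parsing maintains a stack (initially the start symbol over $) and the input. At each step: if the stack top is a terminal, match it against the current input token; if it is a non-terminal N, replace it with the RHS of M[N, lookahead] (the unique production whose predict set contains the lookahead).

Stack is shown with the top on the left.

Stack     Input    Action
-------------------------
F $       b + c $  output F → E F'
E F' $    b + c $  output E → b
b F' $    b + c $  match 'b'
F' $      + c $    output F' → + E F'
+ E F' $  + c $    match '+'
E F' $    c $      output E → c
c F' $    c $      match 'c'
F' $      $        output F' → ε
$         $        accept

The string is accepted.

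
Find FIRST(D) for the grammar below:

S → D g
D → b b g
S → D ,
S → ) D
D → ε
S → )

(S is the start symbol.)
{ 'b', ε }

From D → b b g:
  - b is a terminal: add 'b' and stop
From D → ε:
  - ε-production, so ε ∈ FIRST(D)

Collecting: FIRST(D) = { 'b', ε }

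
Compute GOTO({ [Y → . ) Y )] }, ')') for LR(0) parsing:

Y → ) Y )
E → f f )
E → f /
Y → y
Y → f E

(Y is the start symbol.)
{ [Y → ) . Y )], [Y → . ) Y )], [Y → . f E], [Y → . y] }

GOTO(I, ')') = CLOSURE({ [A → αX.β] : [A → α.Xβ] ∈ I, X = ')' })

Items with dot before ')', with the dot advanced:
  [Y → . ) Y )] → [Y → ) . Y )]
Closure of the advanced items:
  [Y → ) . Y )] has the dot before Y: add [Y → . ) Y )], [Y → . y], [Y → . f E]

GOTO = { [Y → ) . Y )], [Y → . ) Y )], [Y → . f E], [Y → . y] }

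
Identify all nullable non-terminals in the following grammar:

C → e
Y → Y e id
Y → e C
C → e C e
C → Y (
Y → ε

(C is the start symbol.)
A non-terminal is nullable if it can derive ε (the empty string): either it has an ε-production, or it has a production whose right-hand side consists entirely of nullable non-terminals.

ε-productions: Y → ε
So Y is immediately nullable.
No further non-terminal can be added: every production for the remaining non-terminals contains a terminal or a non-nullable non-terminal.
Nullable = { 'Y' }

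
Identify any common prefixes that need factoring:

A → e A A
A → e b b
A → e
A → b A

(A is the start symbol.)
Left-factoring is needed when two productions for the same non-terminal
share a common prefix on the right-hand side.

Productions for A:
  A → e A A
  A → e b b
  A → e
  A → b A

Found common prefix 'e' in productions for A

Answer: Yes, A has productions with common prefix 'e'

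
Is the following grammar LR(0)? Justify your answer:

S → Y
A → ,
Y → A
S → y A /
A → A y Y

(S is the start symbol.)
No. Shift-reduce conflict between [Y → A .] and [A → A . y Y]

A grammar is LR(0) if no state in the canonical LR(0) collection has:
  - both a shift item (dot before a terminal) and a complete item (shift-reduce conflict), or
  - two or more complete items (reduce-reduce conflict; the accept item [S' → S .] counts as a complete item here).

Augment with S' → S and build the canonical LR(0) collection (I0 = CLOSURE({[S' → . S]}), then GOTO on every symbol after a dot until no new states appear). It has 10 states:
  I0: { [A → . ,], [A → . A y Y], [S → . Y], [S → . y A /], [S' → . S], [Y → . A] }  — shift
  I1: { [A → , .] }  — reduce
  I2: { [A → A . y Y], [Y → A .] }  — shift, reduce
  I3: { [S' → S .] }  — accept
  I4: { [S → Y .] }  — reduce
  I5: { [A → . ,], [A → . A y Y], [S → y . A /] }  — shift
  I6: { [A → A . y Y], [S → y A . /] }  — shift
  I7: { [S → y A / .] }  — reduce
  I8: { [A → . ,], [A → . A y Y], [A → A y . Y], [Y → . A] }  — shift
  I9: { [A → A y Y .] }  — reduce

Conflict in state I2:
  Shift-reduce conflict between [Y → A .] and [A → A . y Y]
So the grammar is NOT LR(0).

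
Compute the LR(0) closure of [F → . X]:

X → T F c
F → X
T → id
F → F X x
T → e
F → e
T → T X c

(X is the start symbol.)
{ [F → . X], [T → . T X c], [T → . e], [T → . id], [X → . T F c] }

Start with: [F → . X]
  [F → . X] has the dot before X: add [X → . T F c]
  [X → . T F c] has the dot before T: add [T → . id], [T → . e], [T → . T X c]
No further items can be added.

CLOSURE = { [F → . X], [T → . T X c], [T → . e], [T → . id], [X → . T F c] }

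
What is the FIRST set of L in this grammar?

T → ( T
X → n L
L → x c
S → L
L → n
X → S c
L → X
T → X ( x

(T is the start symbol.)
To compute FIRST(L), examine every production with L on the left-hand side, reading each right-hand side left to right until a non-nullable symbol is reached.

FIRST sets of the other non-terminals involved (by the same procedure, iterated to a fixed point):
  FIRST(X) = { 'n', 'x' }

From L → x c:
  - x is a terminal: add 'x' and stop
From L → n:
  - n is a terminal: add 'n' and stop
From L → X:
  - X is a non-terminal: add FIRST(X) \ {ε} = { 'n', 'x' }
    X is not nullable, so stop

Collecting: FIRST(L) = { 'n', 'x' }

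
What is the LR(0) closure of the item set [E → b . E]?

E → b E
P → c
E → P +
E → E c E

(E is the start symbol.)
{ [E → . E c E], [E → . P +], [E → . b E], [E → b . E], [P → . c] }

To compute CLOSURE, for each item [A → α.Bβ] where B is a non-terminal, add [B → .γ] for all productions B → γ; repeat for the newly added items until nothing changes.

Start with: [E → b . E]
  [E → b . E] has the dot before E: add [E → . b E], [E → . P +], [E → . E c E]
  [E → . P +] has the dot before P: add [P → . c]
No further items can be added.

CLOSURE = { [E → . E c E], [E → . P +], [E → . b E], [E → b . E], [P → . c] }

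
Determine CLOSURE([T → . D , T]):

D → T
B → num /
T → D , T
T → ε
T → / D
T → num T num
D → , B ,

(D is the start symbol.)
Start with: [T → . D , T]
  [T → . D , T] has the dot before D: add [D → . T], [D → . , B ,]
  [D → . T] has the dot before T: add [T → .], [T → . / D], [T → . num T num]
No further items can be added.

CLOSURE = { [D → . , B ,], [D → . T], [T → . / D], [T → . D , T], [T → . num T num], [T → .] }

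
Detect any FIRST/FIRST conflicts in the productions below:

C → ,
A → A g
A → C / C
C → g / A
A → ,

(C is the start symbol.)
FIRST sets of the non-terminals at (or reachable through a nullable prefix from) the front of some alternative:
  FIRST(A) = { ',', 'g' }
  FIRST(C) = { ',', 'g' }

Productions for C:
  C → ,: FIRST = { ',' }
  C → g / A: FIRST = { 'g' }
Productions for A:
  A → A g: FIRST = { ',', 'g' }
  A → C / C: FIRST = { ',', 'g' }
  A → ,: FIRST = { ',' }

Conflict for A: A → A g and A → C / C
  Overlap: { ',', 'g' }
Conflict for A: A → A g and A → ,
  Overlap: { ',' }
Conflict for A: A → C / C and A → ,
  Overlap: { ',' }

Answer: Yes. A → A g / A → C '/' C on { ',', 'g' }; A → A g / A → ',' on { ',' }; A → C '/' C / A → ',' on { ',' }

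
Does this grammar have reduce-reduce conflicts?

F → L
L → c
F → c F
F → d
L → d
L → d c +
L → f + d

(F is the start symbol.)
Augment with F' → F and build the canonical LR(0) collection (I0 = CLOSURE({[F' → . F]}), then GOTO on every symbol after a dot until no new states appear). It has 11 states:
  I0: { [F → . L], [F → . c F], [F → . d], [F' → . F], [L → . c], [L → . d c +], [L → . d], [L → . f + d] }  — shift
  I1: { [F' → F .] }  — accept
  I2: { [F → L .] }  — reduce
  I3: { [F → . L], [F → . c F], [F → . d], [F → c . F], [L → . c], [L → . d c +], [L → . d], [L → . f + d], [L → c .] }  — shift, reduce
  I4: { [F → d .], [L → d . c +], [L → d .] }  — shift, 2 reduces
  I5: { [L → f . + d] }  — shift
  I6: { [L → f + . d] }  — shift
  I7: { [L → f + d .] }  — reduce
  I8: { [L → d c . +] }  — shift
  I9: { [L → d c + .] }  — reduce
  I10: { [F → c F .] }  — reduce

I4 contains complete items [F → d .], [L → d .] — reduce-reduce conflict.

Answer: Yes — I4: [F → d .] vs [L → d .]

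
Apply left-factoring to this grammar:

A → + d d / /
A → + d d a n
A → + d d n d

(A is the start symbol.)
A → + d d A'
A' → / /
A' → a n
A' → n d

Left-factoring transforms A → αβ₁ | αβ₂ into A → αA' and A' → β₁ | β₂
(α is the longest common prefix among the alternatives). Repeat until
no nonterminal has two alternatives with a common prefix.

Round 1: A has alternatives sharing prefix '+ d d'. Introduce A': A → + d d A'
  Add: A' → / /
  Add: A' → a n
  Add: A' → n d

No remaining common prefixes — done.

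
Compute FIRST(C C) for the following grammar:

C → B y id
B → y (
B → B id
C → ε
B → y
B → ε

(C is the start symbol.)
FIRST sets of the non-terminals involved (from the grammar, by fixed-point iteration):
  FIRST(C) = { 'id', 'y', ε }

To compute FIRST(C C), process the symbols left to right:
Symbol C is a non-terminal. Add FIRST(C) \ {ε} = { 'id', 'y' }
C is nullable (ε ∈ FIRST(C)), continue to the next symbol.
Symbol C is a non-terminal. Add FIRST(C) \ {ε} = { 'id', 'y' }
C is nullable (ε ∈ FIRST(C)), continue to the next symbol.
All symbols are nullable, so ε is in the result.
FIRST(C C) = { 'id', 'y', ε }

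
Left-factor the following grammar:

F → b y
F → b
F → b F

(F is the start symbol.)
F → b F'
F' → y
F' → ε
F' → F

Left-factoring transforms A → αβ₁ | αβ₂ into A → αA' and A' → β₁ | β₂
(α is the longest common prefix among the alternatives). Repeat until
no nonterminal has two alternatives with a common prefix.

Round 1: F has alternatives sharing prefix 'b'. Introduce F': F → b F'
  Add: F' → y
  Add: F' → ε
  Add: F' → F

No remaining common prefixes — done.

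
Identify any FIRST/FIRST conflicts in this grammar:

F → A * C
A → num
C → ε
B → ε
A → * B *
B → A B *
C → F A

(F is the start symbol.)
No FIRST/FIRST conflicts.

A FIRST/FIRST conflict occurs when two productions N → α and N → β for the same non-terminal have FIRST(α) ∩ FIRST(β) ≠ ∅ (with ε ∈ FIRST of a nullable right-hand side, so two nullable alternatives also conflict).

FIRST sets of the non-terminals at (or reachable through a nullable prefix from) the front of some alternative:
  FIRST(F) = { '*', 'num' }
  FIRST(A) = { '*', 'num' }

Productions for A:
  A → num: FIRST = { 'num' }
  A → * B *: FIRST = { '*' }
Productions for C:
  C → ε: FIRST = { ε }
  C → F A: FIRST = { '*', 'num' }
Productions for B:
  B → ε: FIRST = { ε }
  B → A B *: FIRST = { '*', 'num' }
F has only one production, so no FIRST/FIRST conflict is possible there.

All alternatives of each non-terminal have pairwise disjoint FIRST sets.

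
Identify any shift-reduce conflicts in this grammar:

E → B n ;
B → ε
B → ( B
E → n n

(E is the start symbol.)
Yes — I0: [B → .] vs [B → . ( B]; I1: [B → .] vs [B → . ( B]

A shift-reduce conflict occurs when an LR(0) state has both:
  - a complete (reduce) item [A → α .] (dot at the end), and
  - a shift item [B → β . c γ] (dot before a terminal).

Augment with E' → E and build the canonical LR(0) collection (I0 = CLOSURE({[E' → . E]}), then GOTO on every symbol after a dot until no new states appear). It has 9 states:
  I0: { [B → . ( B], [B → .], [E → . B n ;], [E → . n n], [E' → . E] }  — shift, reduce
  I1: { [B → ( . B], [B → . ( B], [B → .] }  — shift, reduce
  I2: { [E → B . n ;] }  — shift
  I3: { [E' → E .] }  — accept
  I4: { [E → n . n] }  — shift
  I5: { [E → n n .] }  — reduce
  I6: { [E → B n . ;] }  — shift
  I7: { [E → B n ; .] }  — reduce
  I8: { [B → ( B .] }  — reduce

I0 contains reduce item [B → .] and shift items [B → . ( B], [E → . n n] — shift-reduce conflict.
I1 contains reduce item [B → .] and shift item [B → . ( B] — shift-reduce conflict.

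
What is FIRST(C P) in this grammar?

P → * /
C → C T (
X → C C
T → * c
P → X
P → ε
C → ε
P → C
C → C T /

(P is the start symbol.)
FIRST sets of the non-terminals involved (from the grammar, by fixed-point iteration):
  FIRST(C) = { '*', ε }
  FIRST(P) = { '*', ε }

To compute FIRST(C P), process the symbols left to right:
Symbol C is a non-terminal. Add FIRST(C) \ {ε} = { '*' }
C is nullable (ε ∈ FIRST(C)), continue to the next symbol.
Symbol P is a non-terminal. Add FIRST(P) \ {ε} = { '*' }
P is nullable (ε ∈ FIRST(P)), continue to the next symbol.
All symbols are nullable, so ε is in the result.
FIRST(C P) = { '*', ε }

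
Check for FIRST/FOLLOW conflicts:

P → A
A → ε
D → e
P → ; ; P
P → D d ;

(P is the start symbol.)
A FIRST/FOLLOW conflict occurs when a non-terminal N has a nullable alternative N → β (β ⇒* ε) and another alternative N → α with FIRST(α) ∩ FOLLOW(N) ≠ ∅: on such a lookahead the parser cannot decide between expanding α and letting N vanish via β.

Nullable non-terminals: A, P.
FIRST sets used below: FIRST(A) = { ε }, FIRST(D) = { 'e' }
A has a nullable alternative but only one production, so nothing to check.

P: nullable alternative(s) P → A; FOLLOW(P) = { $ }
  P → A: FIRST \ {ε} = { } — this is the only nullable alternative, skip
  P → ; ; P: FIRST \ {ε} = { ';' } — disjoint from FOLLOW(P)
  P → D d ;: FIRST \ {ε} = { 'e' } — disjoint from FOLLOW(P)

D has no nullable alternative, so no FIRST/FOLLOW check is needed there.

No FIRST/FOLLOW conflicts found.

Answer: No FIRST/FOLLOW conflicts.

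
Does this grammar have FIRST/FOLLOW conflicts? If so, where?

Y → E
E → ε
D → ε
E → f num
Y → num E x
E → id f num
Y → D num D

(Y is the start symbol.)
A FIRST/FOLLOW conflict occurs when a non-terminal N has a nullable alternative N → β (β ⇒* ε) and another alternative N → α with FIRST(α) ∩ FOLLOW(N) ≠ ∅: on such a lookahead the parser cannot decide between expanding α and letting N vanish via β.

Nullable non-terminals: D, E, Y.
FIRST sets used below: FIRST(E) = { 'f', 'id', ε }, FIRST(D) = { ε }
D has a nullable alternative but only one production, so nothing to check.

E: nullable alternative(s) E → ε; FOLLOW(E) = { $, 'x' }
  E → ε: FIRST \ {ε} = { } — this is the only nullable alternative, skip
  E → f num: FIRST \ {ε} = { 'f' } — disjoint from FOLLOW(E)
  E → id f num: FIRST \ {ε} = { 'id' } — disjoint from FOLLOW(E)

Y: nullable alternative(s) Y → E; FOLLOW(Y) = { $ }
  Y → E: FIRST \ {ε} = { 'f', 'id' } — this is the only nullable alternative, skip
  Y → num E x: FIRST \ {ε} = { 'num' } — disjoint from FOLLOW(Y)
  Y → D num D: FIRST \ {ε} = { 'num' } — disjoint from FOLLOW(Y)

No FIRST/FOLLOW conflicts found.

Answer: No FIRST/FOLLOW conflicts.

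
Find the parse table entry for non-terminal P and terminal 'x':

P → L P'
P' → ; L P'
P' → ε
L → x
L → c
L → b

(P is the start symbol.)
To find M[P, 'x'], we find productions for P where 'x' is in the predict set (PREDICT(N → α) = (FIRST(α) \ {ε}) ∪ (FOLLOW(N) if α ⇒* ε)).

Relevant sets:
  FIRST(L) = { 'b', 'c', 'x' }

P → L P': PREDICT = { 'b', 'c', 'x' }
  'x' is in predict set, so this production goes in M[P, 'x']

M[P, 'x'] = P → L P'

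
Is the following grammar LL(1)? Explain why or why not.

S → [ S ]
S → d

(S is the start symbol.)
A grammar is LL(1) if for each non-terminal N with multiple productions, the predict sets of those productions are pairwise disjoint, where PREDICT(N → α) = (FIRST(α) \ {ε}) ∪ (FOLLOW(N) if α ⇒* ε).

For S:
  PREDICT(S → '[' S ']') = { '[' }
  PREDICT(S → d) = { 'd' }

All predict sets are disjoint. The grammar IS LL(1).

Answer: Yes, the grammar is LL(1).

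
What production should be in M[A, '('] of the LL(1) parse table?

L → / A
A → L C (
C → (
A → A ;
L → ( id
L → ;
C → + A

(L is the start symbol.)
To find M[A, '('], we find productions for A where '(' is in the predict set (PREDICT(N → α) = (FIRST(α) \ {ε}) ∪ (FOLLOW(N) if α ⇒* ε)).

Relevant sets:
  FIRST(L) = { '(', '/', ';' }
  FIRST(A) = { '(', '/', ';' }

A → L C (: PREDICT = { '(', '/', ';' }
  '(' is in predict set, so this production goes in M[A, '(']
A → A ;: PREDICT = { '(', '/', ';' }
  '(' is in predict set, so this production goes in M[A, '(']

M[A, '('] = A → L C (, A → A ;  (a multiply-defined cell — the grammar is not LL(1))

Answer: A → L C (, A → A ;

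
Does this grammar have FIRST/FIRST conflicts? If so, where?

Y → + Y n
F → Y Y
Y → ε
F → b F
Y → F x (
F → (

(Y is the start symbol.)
A FIRST/FIRST conflict occurs when two productions N → α and N → β for the same non-terminal have FIRST(α) ∩ FIRST(β) ≠ ∅ (with ε ∈ FIRST of a nullable right-hand side, so two nullable alternatives also conflict).

FIRST sets of the non-terminals at (or reachable through a nullable prefix from) the front of some alternative:
  FIRST(F) = { '(', '+', 'b', 'x', ε }
  FIRST(Y) = { '(', '+', 'b', 'x', ε }

Productions for Y:
  Y → + Y n: FIRST = { '+' }
  Y → ε: FIRST = { ε }
  Y → F x (: FIRST = { '(', '+', 'b', 'x' }
Productions for F:
  F → Y Y: FIRST = { '(', '+', 'b', 'x', ε }
  F → b F: FIRST = { 'b' }
  F → (: FIRST = { '(' }

Conflict for Y: Y → + Y n and Y → F x (
  Overlap: { '+' }
Conflict for F: F → Y Y and F → b F
  Overlap: { 'b' }
Conflict for F: F → Y Y and F → (
  Overlap: { '(' }

Answer: Yes. Y → '+' Y n / Y → F x '(' on { '+' }; F → Y Y / F → b F on { 'b' }; F → Y Y / F → '(' on { '(' }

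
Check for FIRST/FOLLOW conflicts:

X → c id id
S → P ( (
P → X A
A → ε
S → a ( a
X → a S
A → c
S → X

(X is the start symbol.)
Nullable non-terminals: A.

A: nullable alternative(s) A → ε; FOLLOW(A) = { '(' }
  A → ε: FIRST \ {ε} = { } — this is the only nullable alternative, skip
  A → c: FIRST \ {ε} = { 'c' } — disjoint from FOLLOW(A)

P, S, X have no nullable alternative, so no FIRST/FOLLOW check is needed there.

No FIRST/FOLLOW conflicts found.

Answer: No FIRST/FOLLOW conflicts.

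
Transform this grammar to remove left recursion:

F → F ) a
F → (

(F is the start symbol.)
F → ( F'
F' → ) a F'
F' → ε

F is directly left-recursive. The standard transformation for
  A → A α₁ | ... | A α_m | β₁ | ... | β_n
is
  A  → β₁ A' | ... | β_n A'
  A' → α₁ A' | ... | α_m A' | ε

F → ( becomes F → ( F'
F → F ) a becomes F' → ) a F'
Add F' → ε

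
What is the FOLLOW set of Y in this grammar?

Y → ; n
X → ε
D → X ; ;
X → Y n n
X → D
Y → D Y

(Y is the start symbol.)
Y is the start symbol, so $ ∈ FOLLOW(Y).
In X → Y n n: Y is followed by n n, add FIRST(n n) \ {ε} = { 'n' }
In Y → D Y: Y is at the end; this adds FOLLOW(Y) to itself — nothing new

Taking the union: FOLLOW(Y) = { $, 'n' }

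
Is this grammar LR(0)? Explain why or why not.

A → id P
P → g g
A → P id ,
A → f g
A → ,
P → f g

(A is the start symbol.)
Augment with A' → A and build the canonical LR(0) collection (I0 = CLOSURE({[A' → . A]}), then GOTO on every symbol after a dot until no new states appear). It has 14 states:
  I0: { [A → . ,], [A → . P id ,], [A → . f g], [A → . id P], [A' → . A], [P → . f g], [P → . g g] }  — shift
  I1: { [A → , .] }  — reduce
  I2: { [A' → A .] }  — accept
  I3: { [A → P . id ,] }  — shift
  I4: { [A → f . g], [P → f . g] }  — shift
  I5: { [P → g . g] }  — shift
  I6: { [A → id . P], [P → . f g], [P → . g g] }  — shift
  I7: { [A → id P .] }  — reduce
  I8: { [P → f . g] }  — shift
  I9: { [P → f g .] }  — reduce
  I10: { [P → g g .] }  — reduce
  I11: { [A → f g .], [P → f g .] }  — 2 reduces
  I12: { [A → P id . ,] }  — shift
  I13: { [A → P id , .] }  — reduce

Conflict in state I11:
  Reduce-reduce conflict: [A → f g .] and [P → f g .]
So the grammar is NOT LR(0).

Answer: No. Reduce-reduce conflict: [A → f g .] and [P → f g .]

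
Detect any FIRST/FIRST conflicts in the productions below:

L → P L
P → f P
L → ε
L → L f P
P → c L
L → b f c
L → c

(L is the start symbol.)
FIRST sets of the non-terminals at (or reachable through a nullable prefix from) the front of some alternative:
  FIRST(P) = { 'c', 'f' }
  FIRST(L) = { 'b', 'c', 'f', ε }

Productions for L:
  L → P L: FIRST = { 'c', 'f' }
  L → ε: FIRST = { ε }
  L → L f P: FIRST = { 'b', 'c', 'f' }
  L → b f c: FIRST = { 'b' }
  L → c: FIRST = { 'c' }
Productions for P:
  P → f P: FIRST = { 'f' }
  P → c L: FIRST = { 'c' }

Conflict for L: L → P L and L → L f P
  Overlap: { 'c', 'f' }
Conflict for L: L → P L and L → c
  Overlap: { 'c' }
Conflict for L: L → L f P and L → b f c
  Overlap: { 'b' }
Conflict for L: L → L f P and L → c
  Overlap: { 'c' }

Answer: Yes. L → P L / L → L f P on { 'c', 'f' }; L → P L / L → c on { 'c' }; L → L f P / L → b f c on { 'b' }; L → L f P / L → c on { 'c' }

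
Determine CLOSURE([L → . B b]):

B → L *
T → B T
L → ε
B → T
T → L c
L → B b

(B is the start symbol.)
{ [B → . L *], [B → . T], [L → . B b], [L → .], [T → . B T], [T → . L c] }

Start with: [L → . B b]
  [L → . B b] has the dot before B: add [B → . L *], [B → . T]
  [B → . L *] has the dot before L: add [L → .]
  [B → . T] has the dot before T: add [T → . B T], [T → . L c]
No further items can be added.

CLOSURE = { [B → . L *], [B → . T], [L → . B b], [L → .], [T → . B T], [T → . L c] }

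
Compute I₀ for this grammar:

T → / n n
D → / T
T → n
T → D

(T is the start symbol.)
First, augment the grammar with T' → T
I₀ = CLOSURE({ [T' → . T] }):
  [T' → . T] has the dot before T: add [T → . / n n], [T → . n], [T → . D]
  [T → . D] has the dot before D: add [D → . / T]
No further items can be added.

I₀ = { [D → . / T], [T → . / n n], [T → . D], [T → . n], [T' → . T] }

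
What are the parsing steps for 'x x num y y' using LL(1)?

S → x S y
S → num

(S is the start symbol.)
Stack is shown with the top on the left.

Stack      Input          Action
--------------------------------
S $        x x num y y $  output S → x S y
x S y $    x x num y y $  match 'x'
S y $      x num y y $    output S → x S y
x S y y $  x num y y $    match 'x'
S y y $    num y y $      output S → num
num y y $  num y y $      match 'num'
y y $      y y $          match 'y'
y $        y $            match 'y'
$          $              accept

The string is accepted.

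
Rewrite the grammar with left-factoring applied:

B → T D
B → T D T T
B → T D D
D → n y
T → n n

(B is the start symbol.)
B → T D B'
B' → ε
B' → T T
B' → D
D → n y
T → n n

Left-factoring transforms A → αβ₁ | αβ₂ into A → αA' and A' → β₁ | β₂
(α is the longest common prefix among the alternatives). Repeat until
no nonterminal has two alternatives with a common prefix.

Round 1: B has alternatives sharing prefix 'T D'. Introduce B': B → T D B'
  Add: B' → ε
  Add: B' → T T
  Add: B' → D

No remaining common prefixes — done.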